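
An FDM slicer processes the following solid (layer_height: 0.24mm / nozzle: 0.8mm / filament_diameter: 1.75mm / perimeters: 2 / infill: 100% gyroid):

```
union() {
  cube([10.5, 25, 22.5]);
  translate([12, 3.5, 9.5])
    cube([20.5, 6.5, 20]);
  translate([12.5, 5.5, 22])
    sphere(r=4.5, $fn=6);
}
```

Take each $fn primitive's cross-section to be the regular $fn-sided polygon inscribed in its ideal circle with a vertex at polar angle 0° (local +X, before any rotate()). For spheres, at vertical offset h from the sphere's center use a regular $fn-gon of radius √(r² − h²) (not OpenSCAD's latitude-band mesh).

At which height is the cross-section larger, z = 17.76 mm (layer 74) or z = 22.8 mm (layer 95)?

layer 74 (z = 17.76 mm)

Layer 74 (z = 17.76): the cube is present — its section is the full 10.5×25 rectangle (area 262.50 mm²); the 20.5×6.5 cube at (12, 3.5) contributes its full rectangle (area 133.25 mm²); the r=4.5 sphere at (12.5, 5.5) slices to a regular 6-gon of circumradius 1.507 (√(r²−h²) with h=4.24 from center) (area = (6/2)·1.507²·sin(360°/6) = 5.90 mm²); Taking the union: the regions partially overlap — summed areas 401.65 mm² minus the doubly-counted overlap 4.26 mm² gives 397.40 mm² — area = 397.40 mm². So its area = 397.40 mm². Layer 95 (z = 22.8): the cube is not intersected at this z (z outside [0, 22.5]); the cube at (12, 3.5) is present — its section is the full 20.5×6.5 rectangle (area 133.25 mm²); the r=4.5 sphere at (12.5, 5.5) slices to a regular 6-gon of circumradius 4.428 (√(r²−h²) with h=0.8 from center) (area = (6/2)·4.428²·sin(360°/6) = 50.95 mm²); Taking the union: the regions partially overlap — summed areas 184.20 mm² minus the doubly-counted overlap 23.36 mm² gives 160.84 mm² — area = 160.84 mm². So its area = 160.84 mm². Layer 74 is larger (397.40 vs 160.84 mm²).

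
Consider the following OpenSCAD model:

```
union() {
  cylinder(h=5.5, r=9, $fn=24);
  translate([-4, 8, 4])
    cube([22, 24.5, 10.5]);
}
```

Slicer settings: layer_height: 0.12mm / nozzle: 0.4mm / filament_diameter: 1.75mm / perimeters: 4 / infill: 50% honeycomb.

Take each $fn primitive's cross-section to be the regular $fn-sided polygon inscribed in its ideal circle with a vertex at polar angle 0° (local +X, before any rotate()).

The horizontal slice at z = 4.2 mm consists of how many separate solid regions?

1

At z = 4.2 mm: the cylinder: section is a regular 24-gon, circumradius r=9; the cube at (-4, 8) is present — its section is the full 22×24.5 rectangle; Taking the union: the regions partially overlap (shared area 5.10 mm²), so overlapping operands fuse into one piece — 1 connected region. The result has 1 disconnected region.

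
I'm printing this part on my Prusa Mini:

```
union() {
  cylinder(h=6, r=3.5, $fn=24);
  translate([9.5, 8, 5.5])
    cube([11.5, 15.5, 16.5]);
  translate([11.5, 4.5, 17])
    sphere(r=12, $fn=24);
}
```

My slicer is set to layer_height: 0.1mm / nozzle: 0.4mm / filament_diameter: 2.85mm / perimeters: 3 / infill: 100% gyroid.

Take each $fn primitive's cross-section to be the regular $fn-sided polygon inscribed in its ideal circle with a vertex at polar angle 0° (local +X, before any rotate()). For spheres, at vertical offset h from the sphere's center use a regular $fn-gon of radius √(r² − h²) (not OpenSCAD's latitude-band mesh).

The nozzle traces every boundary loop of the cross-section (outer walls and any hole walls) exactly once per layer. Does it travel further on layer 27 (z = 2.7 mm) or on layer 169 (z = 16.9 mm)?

layer 169 (z = 16.9 mm)

Layer 27 (z = 2.7): the cylinder: section is a regular 24-gon, circumradius r=3.5 (perimeter = 2·24·3.500·sin(180°/24) = 21.93 mm); the cube at (9.5, 8) is not intersected at this z (z outside [5.5, 22]); the sphere at (11.5, 4.5) does not reach this height (|z−center|=14.300 > r=12); Taking the union: only the r=3.5 cylinder is present, so the union is just that shape — boundary = 21.93 mm. So its perimeter = 21.93 mm. Layer 169 (z = 16.9): the cylinder is not intersected at this z (z outside [0, 6]); the cube at (9.5, 8) (footprint 11.5×15.5) is included at this height (perimeter 54.00 mm); the r=12 sphere at (11.5, 4.5) slices to a regular 24-gon of circumradius 12.000 (√(r²−h²) with h=0.1 from center) (perimeter = 2·24·12.000·sin(180°/24) = 75.18 mm); Merging all regions: the regions partially overlap (shared area 83.33 mm²), so the edge portions inside another operand are dropped and the merged outline is re-measured after clipping — boundary = 92.70 mm. So its perimeter = 92.70 mm. Layer 169 is larger (92.70 vs 21.93 mm).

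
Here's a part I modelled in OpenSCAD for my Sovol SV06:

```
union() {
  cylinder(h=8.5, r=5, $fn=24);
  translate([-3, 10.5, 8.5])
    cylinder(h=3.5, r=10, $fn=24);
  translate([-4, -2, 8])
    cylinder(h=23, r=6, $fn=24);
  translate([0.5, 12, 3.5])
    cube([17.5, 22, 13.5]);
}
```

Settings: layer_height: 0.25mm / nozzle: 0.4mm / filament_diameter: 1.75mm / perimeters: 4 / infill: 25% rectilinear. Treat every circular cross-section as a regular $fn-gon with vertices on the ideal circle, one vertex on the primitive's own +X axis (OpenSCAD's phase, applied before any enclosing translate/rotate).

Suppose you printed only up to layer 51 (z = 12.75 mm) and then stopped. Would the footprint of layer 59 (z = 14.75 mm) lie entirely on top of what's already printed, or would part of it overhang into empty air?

entirely on top

Compare the two slices. At z = 12.75: the cylinder is absent (z outside [0, 8.5]); the cylinder at (-3, 10.5) is not intersected at this z (z outside [8.5, 12]); the r=6 cylinder at (-4, -2) contributes a regular 24-gon of circumradius 6 (area = (24/2)·6.000²·sin(360°/24) = 111.81 mm²); the cube at (0.5, 12) (footprint 17.5×22) is included at this height (area 385.00 mm²); Taking the union: the 2 present regions are separate (no shared area or edge), so areas and boundary lengths simply add and each stays a separate island — area = 496.81 mm². At z = 14.75: the cylinder is not intersected at this z (z outside [0, 8.5]); the cylinder at (-3, 10.5) is absent (z outside [8.5, 12]); the r=6 cylinder at (-4, -2) contributes a regular 24-gon of circumradius 6 (area = (24/2)·6.000²·sin(360°/24) = 111.81 mm²); the cube at (0.5, 12) is present — its section is the full 17.5×22 rectangle (area 385.00 mm²); Taking the union: the 2 present regions are separate (no shared area or edge), so areas and boundary lengths simply add and each stays a separate island — area = 496.81 mm². Checking containment: the cross-section at z = 14.75 is a subset of the cross-section at z = 12.75.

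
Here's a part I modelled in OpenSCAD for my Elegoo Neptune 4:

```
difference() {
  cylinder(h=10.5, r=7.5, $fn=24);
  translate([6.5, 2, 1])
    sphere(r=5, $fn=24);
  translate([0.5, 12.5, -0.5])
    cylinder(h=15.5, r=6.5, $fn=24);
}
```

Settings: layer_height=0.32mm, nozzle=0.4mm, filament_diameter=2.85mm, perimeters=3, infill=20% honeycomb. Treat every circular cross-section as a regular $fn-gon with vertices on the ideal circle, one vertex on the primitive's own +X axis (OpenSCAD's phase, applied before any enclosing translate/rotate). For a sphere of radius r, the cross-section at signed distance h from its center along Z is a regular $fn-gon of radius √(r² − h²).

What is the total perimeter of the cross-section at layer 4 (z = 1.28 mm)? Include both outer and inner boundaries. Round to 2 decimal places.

At z = 1.28 mm: the r=7.5 cylinder gives a regular 24-gon of circumradius 7.5 (constant along its height) (perimeter = 2·24·7.500·sin(180°/24) = 46.99 mm); the r=5 sphere at (6.5, 2) contributes a regular 24-gon of circumradius √(5²−0.28²) = 4.992 (perimeter = 2·24·4.992·sin(180°/24) = 31.28 mm); the r=6.5 cylinder at (0.5, 12.5) gives a regular 24-gon of circumradius 6.5 (constant along its height) (perimeter = 2·24·6.500·sin(180°/24) = 40.72 mm); Taking the first minus the rest: starting from the r=7.5 cylinder, the r=5 sphere at (6.5, 2) partially overlaps it — only the 39.42 mm² overlap (of its 77.40 mm²) is removed, clipping the outline; the r=6.5 cylinder at (0.5, 12.5) partially overlaps it — only the 5.77 mm² overlap (of its 131.22 mm²) is removed, clipping the outline — boundary = 49.80 mm. Overall, the cross-section is a single solid region. Total boundary length (outer) = 49.80 mm.

49.80 mm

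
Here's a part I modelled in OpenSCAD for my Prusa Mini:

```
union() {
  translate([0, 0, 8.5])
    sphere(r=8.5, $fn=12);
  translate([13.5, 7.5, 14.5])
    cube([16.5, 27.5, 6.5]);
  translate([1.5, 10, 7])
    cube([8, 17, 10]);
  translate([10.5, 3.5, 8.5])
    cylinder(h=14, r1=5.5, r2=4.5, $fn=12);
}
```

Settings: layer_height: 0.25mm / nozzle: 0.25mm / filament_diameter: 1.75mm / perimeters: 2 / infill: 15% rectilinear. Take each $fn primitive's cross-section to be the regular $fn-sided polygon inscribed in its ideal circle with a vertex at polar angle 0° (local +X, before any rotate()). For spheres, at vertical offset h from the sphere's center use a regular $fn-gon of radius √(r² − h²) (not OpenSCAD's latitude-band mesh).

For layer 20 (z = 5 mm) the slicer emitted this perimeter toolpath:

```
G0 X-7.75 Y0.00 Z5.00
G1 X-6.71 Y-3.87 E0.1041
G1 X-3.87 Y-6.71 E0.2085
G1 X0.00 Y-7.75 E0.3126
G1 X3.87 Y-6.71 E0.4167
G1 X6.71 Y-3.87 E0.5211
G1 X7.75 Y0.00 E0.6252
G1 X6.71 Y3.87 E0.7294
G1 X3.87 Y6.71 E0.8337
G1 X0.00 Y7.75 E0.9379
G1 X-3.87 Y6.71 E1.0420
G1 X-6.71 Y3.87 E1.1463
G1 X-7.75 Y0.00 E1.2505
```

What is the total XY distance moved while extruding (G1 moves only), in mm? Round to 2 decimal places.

48.12 mm

Sum the Euclidean lengths of each G1 segment: total = 48.12 mm.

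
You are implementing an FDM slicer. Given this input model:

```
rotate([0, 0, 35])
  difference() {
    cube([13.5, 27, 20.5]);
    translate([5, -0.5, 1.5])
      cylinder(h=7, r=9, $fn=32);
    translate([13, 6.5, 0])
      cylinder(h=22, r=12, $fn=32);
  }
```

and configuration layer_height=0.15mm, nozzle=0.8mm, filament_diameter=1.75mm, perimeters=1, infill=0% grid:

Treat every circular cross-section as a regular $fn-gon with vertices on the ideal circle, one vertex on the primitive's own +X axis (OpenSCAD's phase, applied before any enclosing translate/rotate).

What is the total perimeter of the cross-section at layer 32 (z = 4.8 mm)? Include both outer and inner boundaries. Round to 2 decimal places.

At z = 4.8 mm: the cube is present — its section is the full 13.5×27 rectangle (perimeter 81.00 mm); the r=9 cylinder at (5, -0.5) gives a regular 32-gon of circumradius 9 (constant along its height) (perimeter = 2·32·9.000·sin(180°/32) = 56.46 mm); the r=12 cylinder at (13, 6.5) gives a regular 32-gon of circumradius 12 (constant along its height) (perimeter = 2·32·12.000·sin(180°/32) = 75.28 mm); Taking the first minus the rest: starting from the 13.5×27 cube, the r=9 cylinder at (5, -0.5) partially overlaps it — only the 97.97 mm² overlap (of its 252.84 mm²) is removed, clipping the outline; the r=12 cylinder at (13, 6.5) partially overlaps it — only the 108.95 mm² overlap (of its 449.49 mm²) is removed, clipping the outline — boundary = 61.56 mm; (whole slice rotated 35° about Z — lengths, areas and connectivity unchanged). Overall, the cross-section is a single solid region. Total boundary length (outer) = 61.56 mm.

61.56 mm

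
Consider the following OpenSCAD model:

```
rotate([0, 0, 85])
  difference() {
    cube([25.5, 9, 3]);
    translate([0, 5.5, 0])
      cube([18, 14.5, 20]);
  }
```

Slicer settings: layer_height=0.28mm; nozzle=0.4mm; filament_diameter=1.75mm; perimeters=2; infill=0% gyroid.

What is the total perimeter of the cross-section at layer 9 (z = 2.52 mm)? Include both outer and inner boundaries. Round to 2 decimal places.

69.00 mm

At z = 2.52 mm: the 25.5×9 cube contributes its full rectangle (perimeter 69.00 mm); the cube at (0, 5.5) (footprint 18×14.5) is included at this height (perimeter 65.00 mm); After the difference (first − rest): starting from the 25.5×9 cube, the 18×14.5 cube at (0, 5.5) partially overlaps it — only the 63.00 mm² overlap (of its 261.00 mm²) is removed, clipping the outline — boundary = 69.00 mm; (whole slice rotated 85° about Z — lengths, areas and connectivity unchanged). Overall, the cross-section is a single solid region. Total boundary length (outer) = 69.00 mm.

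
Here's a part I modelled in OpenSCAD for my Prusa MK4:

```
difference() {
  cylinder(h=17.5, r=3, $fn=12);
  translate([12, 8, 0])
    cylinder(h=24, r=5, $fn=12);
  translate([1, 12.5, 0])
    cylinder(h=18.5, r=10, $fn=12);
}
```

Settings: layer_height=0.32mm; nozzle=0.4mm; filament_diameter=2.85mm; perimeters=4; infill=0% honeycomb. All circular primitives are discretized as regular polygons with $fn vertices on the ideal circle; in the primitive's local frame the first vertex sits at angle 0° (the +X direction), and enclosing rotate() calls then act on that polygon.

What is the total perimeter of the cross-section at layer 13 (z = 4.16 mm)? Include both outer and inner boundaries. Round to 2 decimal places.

18.63 mm

At z = 4.16 mm: the r=3 cylinder gives a regular 12-gon of circumradius 3 (constant along its height) (perimeter = 2·12·3.000·sin(180°/12) = 18.63 mm); the cylinder at (12, 8): section is a regular 12-gon, circumradius r=5 (perimeter = 2·12·5.000·sin(180°/12) = 31.06 mm); the r=10 cylinder at (1, 12.5) gives a regular 12-gon of circumradius 10 (constant along its height) (perimeter = 2·12·10.000·sin(180°/12) = 62.12 mm); Taking the first minus the rest: starting from the r=3 cylinder, the r=5 cylinder at (12, 8) misses the remaining region (no effect); the r=10 cylinder at (1, 12.5) partially overlaps it — only the 0.33 mm² overlap (of its 300.00 mm²) is removed, clipping the outline — boundary = 18.63 mm. Overall, the cross-section is a single solid region. Total boundary length (outer) = 18.63 mm.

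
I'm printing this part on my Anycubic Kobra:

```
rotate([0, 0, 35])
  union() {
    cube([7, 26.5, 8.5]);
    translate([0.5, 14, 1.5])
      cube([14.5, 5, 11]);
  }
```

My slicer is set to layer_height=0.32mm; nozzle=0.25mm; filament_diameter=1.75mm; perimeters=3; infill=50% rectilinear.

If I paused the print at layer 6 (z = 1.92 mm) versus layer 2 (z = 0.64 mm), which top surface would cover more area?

Layer 6 (z = 1.92): the cube is present — its section is the full 7×26.5 rectangle (area 185.50 mm²); the cube at (0.5, 14) is present — its section is the full 14.5×5 rectangle (area 72.50 mm²); Merging all regions: the regions partially overlap — summed areas 258.00 mm² minus the doubly-counted overlap 32.50 mm² gives 225.50 mm² — area = 225.50 mm²; (rotated 35° about Z; rotation is an isometry so areas/perimeters/island counts are preserved). So its area = 225.50 mm². Layer 2 (z = 0.64): the cube (footprint 7×26.5) is included at this height (area 185.50 mm²); the cube at (0.5, 14) is not intersected at this z (z outside [1.5, 12.5]); Taking the union: only the 7×26.5 cube is present, so the union is just that shape — area = 185.50 mm²; (rotated 35° about Z; rotation is an isometry so areas/perimeters/island counts are preserved). So its area = 185.50 mm². Layer 6 is larger (225.50 vs 185.50 mm²).

layer 6 (z = 1.92 mm)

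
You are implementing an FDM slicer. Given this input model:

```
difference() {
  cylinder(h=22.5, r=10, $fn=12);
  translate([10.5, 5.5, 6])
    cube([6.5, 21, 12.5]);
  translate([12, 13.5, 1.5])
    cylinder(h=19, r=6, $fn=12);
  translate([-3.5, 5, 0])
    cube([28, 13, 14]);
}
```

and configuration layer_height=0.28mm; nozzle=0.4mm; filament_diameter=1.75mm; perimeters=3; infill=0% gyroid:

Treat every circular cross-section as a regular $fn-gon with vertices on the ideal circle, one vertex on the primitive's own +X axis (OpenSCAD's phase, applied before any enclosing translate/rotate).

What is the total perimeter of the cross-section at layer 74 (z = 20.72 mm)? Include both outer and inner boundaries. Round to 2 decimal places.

62.12 mm

At z = 20.72 mm: the cylinder: section is a regular 12-gon, circumradius r=10 (perimeter = 2·12·10.000·sin(180°/12) = 62.12 mm); the cube at (10.5, 5.5) is not intersected at this z (z outside [6, 18.5]); the cylinder at (12, 13.5) is absent (z outside [1.5, 20.5]); the cube at (-3.5, 5) is absent (z outside [0, 14]); Taking the first minus the rest: none of the subtracted shapes is present at this height, so the r=10 cylinder is unchanged — boundary = 62.12 mm. Overall, the cross-section is a single solid region. Total boundary length (outer) = 62.12 mm.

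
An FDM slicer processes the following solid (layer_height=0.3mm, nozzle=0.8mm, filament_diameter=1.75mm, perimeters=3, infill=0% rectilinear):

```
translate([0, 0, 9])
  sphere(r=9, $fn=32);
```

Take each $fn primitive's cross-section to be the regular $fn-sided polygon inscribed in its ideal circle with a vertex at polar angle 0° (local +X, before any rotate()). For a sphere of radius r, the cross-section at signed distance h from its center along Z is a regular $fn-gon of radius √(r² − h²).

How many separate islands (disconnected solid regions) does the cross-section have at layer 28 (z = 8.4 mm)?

1

At z = 8.4 mm: the sphere: section is a regular 32-gon, circumradius = √(r²−h²) = √(9²−0.6²) = 8.980. Overall, the cross-section is a single solid region. Island count = 1.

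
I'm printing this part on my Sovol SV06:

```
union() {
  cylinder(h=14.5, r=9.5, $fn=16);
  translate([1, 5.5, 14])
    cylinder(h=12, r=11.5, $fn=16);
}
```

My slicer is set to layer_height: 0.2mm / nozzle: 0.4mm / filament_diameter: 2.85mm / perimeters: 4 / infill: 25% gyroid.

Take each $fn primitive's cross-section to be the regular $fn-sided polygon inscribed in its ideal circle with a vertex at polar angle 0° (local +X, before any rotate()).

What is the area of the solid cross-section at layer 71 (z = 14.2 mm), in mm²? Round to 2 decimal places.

At z = 14.2 mm: the r=9.5 cylinder contributes a regular 16-gon of circumradius 9.5 (area = (16/2)·9.500²·sin(360°/16) = 276.30 mm²); the cylinder at (1, 5.5): section is a regular 16-gon, circumradius r=11.5 (area = (16/2)·11.500²·sin(360°/16) = 404.88 mm²); Combining (union): the regions partially overlap — summed areas 681.18 mm² minus the doubly-counted overlap 218.42 mm² gives 462.76 mm² — area = 462.76 mm². Overall, the cross-section is a single solid region. Net area = 462.76 mm².

462.76 mm²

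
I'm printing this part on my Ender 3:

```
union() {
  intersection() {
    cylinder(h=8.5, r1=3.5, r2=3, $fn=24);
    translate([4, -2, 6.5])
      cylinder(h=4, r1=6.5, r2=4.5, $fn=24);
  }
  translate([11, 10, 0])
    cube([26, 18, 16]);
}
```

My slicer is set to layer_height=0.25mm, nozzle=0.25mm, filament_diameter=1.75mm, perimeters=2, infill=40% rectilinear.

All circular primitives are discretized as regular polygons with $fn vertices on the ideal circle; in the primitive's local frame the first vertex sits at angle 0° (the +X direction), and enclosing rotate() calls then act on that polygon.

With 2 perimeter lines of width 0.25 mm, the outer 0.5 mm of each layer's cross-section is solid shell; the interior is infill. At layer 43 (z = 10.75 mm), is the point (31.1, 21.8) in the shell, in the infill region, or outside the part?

infill

At z = 10.75 mm: the cone is absent (z outside [0, 8.5]); the cone at (4, -2) is not intersected at this z (z outside [6.5, 10.5]); Keeping only the common overlap: at least one operand is absent at this height, so nothing remains; the 26×18 cube at (11, 10) contributes its full rectangle; Taking the union: only the 26×18 cube at (11, 10) is present, so the union is just that shape — 1 connected region. Overall, the cross-section is a single solid region. The nearest boundary edge runs (37.00, 10.00)→(37.00, 28.00); distance from the point to it = 5.90 mm. The point is inside the cross-section and 5.90 mm from the nearest boundary — more than the 0.5 mm shell width (2 × 0.25), so it's in the infill interior.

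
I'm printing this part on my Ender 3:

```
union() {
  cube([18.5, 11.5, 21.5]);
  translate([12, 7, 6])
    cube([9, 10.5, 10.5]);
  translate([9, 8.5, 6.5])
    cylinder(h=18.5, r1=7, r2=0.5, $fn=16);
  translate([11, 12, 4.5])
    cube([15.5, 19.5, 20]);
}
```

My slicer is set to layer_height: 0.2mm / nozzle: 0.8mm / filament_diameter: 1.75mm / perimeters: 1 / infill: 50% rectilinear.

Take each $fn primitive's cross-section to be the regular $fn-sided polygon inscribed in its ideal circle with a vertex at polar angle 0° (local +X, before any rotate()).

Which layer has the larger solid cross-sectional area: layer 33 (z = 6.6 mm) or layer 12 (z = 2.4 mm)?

Layer 33 (z = 6.6): the 18.5×11.5 cube contributes its full rectangle (area 212.75 mm²); the cube at (12, 7) (footprint 9×10.5) is included at this height (area 94.50 mm²); the cone at (9, 8.5) contributes a regular 16-gon of circumradius 6.965 (interpolated between r1=7 and r2=0.5 at t=0.005) (area = (16/2)·6.965²·sin(360°/16) = 148.51 mm²); the cube at (11, 12) is present — its section is the full 15.5×19.5 rectangle (area 302.25 mm²); Merging all regions: the regions partially overlap — summed areas 758.01 mm² minus the doubly-counted overlap 202.07 mm² gives 555.94 mm² — area = 555.94 mm². So its area = 555.94 mm². Layer 12 (z = 2.4): the 18.5×11.5 cube contributes its full rectangle (area 212.75 mm²); the cube at (12, 7) does not reach this height (z outside [6, 16.5]); the cone at (9, 8.5) is absent (z outside [6.5, 25]); the cube at (11, 12) is not intersected at this z (z outside [4.5, 24.5]); Taking the union: only the 18.5×11.5 cube is present, so the union is just that shape — area = 212.75 mm². So its area = 212.75 mm². Layer 33 is larger (555.94 vs 212.75 mm²).

layer 33 (z = 6.6 mm)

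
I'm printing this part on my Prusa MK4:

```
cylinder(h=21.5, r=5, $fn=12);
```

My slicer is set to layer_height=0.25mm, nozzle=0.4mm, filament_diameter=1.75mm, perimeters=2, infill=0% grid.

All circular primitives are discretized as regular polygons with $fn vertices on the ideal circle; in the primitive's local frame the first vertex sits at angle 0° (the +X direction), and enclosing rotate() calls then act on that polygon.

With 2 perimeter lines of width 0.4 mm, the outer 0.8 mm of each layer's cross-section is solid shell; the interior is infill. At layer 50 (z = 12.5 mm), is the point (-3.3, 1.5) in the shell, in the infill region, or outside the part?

At z = 12.5 mm: the r=5 cylinder contributes a regular 12-gon of circumradius 5. Overall, the cross-section is a single solid region. The nearest boundary edge runs (-4.33, 2.50)→(-5.00, 0.00); distance from the point to it = 1.25 mm. The point is inside the cross-section and 1.25 mm from the nearest boundary — more than the 0.8 mm shell width (2 × 0.4), so it's in the infill interior.

infill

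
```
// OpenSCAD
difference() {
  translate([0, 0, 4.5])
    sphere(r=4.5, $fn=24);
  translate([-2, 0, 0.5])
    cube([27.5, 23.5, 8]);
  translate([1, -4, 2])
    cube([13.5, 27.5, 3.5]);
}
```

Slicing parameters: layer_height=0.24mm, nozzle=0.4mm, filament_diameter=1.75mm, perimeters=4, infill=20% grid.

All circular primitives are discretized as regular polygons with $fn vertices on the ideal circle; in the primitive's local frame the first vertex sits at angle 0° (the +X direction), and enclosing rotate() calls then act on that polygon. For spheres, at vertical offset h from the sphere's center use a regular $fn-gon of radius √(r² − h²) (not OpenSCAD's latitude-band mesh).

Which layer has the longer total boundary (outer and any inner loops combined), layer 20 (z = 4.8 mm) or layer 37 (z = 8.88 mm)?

Layer 20 (z = 4.8): the sphere: section is a regular 24-gon, circumradius = √(r²−h²) = √(4.5²−0.3²) = 4.490 (perimeter = 2·24·4.490·sin(180°/24) = 28.13 mm); the cube at (-2, 0) is present — its section is the full 27.5×23.5 rectangle (perimeter 102.00 mm); the cube at (1, -4) is present — its section is the full 13.5×27.5 rectangle (perimeter 82.00 mm); Taking the first minus the rest: starting from the r=4.5 sphere, the 27.5×23.5 cube at (-2, 0) partially overlaps it — only the 24.27 mm² overlap (of its 646.25 mm²) is removed, clipping the outline; the 13.5×27.5 cube at (1, -4) partially overlaps it — only the 11.04 mm² overlap (of its 371.25 mm²) is removed, clipping the outline — boundary = 26.00 mm. So its perimeter = 26.00 mm. Layer 37 (z = 8.88): the sphere: section is a regular 24-gon, circumradius = √(r²−h²) = √(4.5²−4.38²) = 1.032 (perimeter = 2·24·1.032·sin(180°/24) = 6.47 mm); the cube at (-2, 0) is absent (z outside [0.5, 8.5]); the cube at (1, -4) does not reach this height (z outside [2, 5.5]); Subtracting the remaining from the first: none of the subtracted shapes is present at this height, so the r=4.5 sphere is unchanged — boundary = 6.47 mm. So its perimeter = 6.47 mm. Layer 20 is larger (26.00 vs 6.47 mm).

layer 20 (z = 4.8 mm)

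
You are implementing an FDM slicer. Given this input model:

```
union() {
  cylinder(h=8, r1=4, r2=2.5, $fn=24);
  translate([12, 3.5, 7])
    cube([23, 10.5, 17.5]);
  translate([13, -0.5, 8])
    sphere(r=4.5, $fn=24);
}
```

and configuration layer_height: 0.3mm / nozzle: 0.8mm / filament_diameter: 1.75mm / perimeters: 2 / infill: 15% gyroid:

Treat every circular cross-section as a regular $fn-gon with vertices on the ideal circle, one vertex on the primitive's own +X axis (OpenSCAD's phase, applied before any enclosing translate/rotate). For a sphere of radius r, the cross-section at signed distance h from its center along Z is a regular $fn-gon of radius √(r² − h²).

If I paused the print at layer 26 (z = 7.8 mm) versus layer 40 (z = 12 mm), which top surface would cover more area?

Layer 26 (z = 7.8): the cone contributes a regular 24-gon of circumradius 2.538 (interpolated between r1=4 and r2=2.5 at t=0.975) (area = (24/2)·2.538²·sin(360°/24) = 20.00 mm²); the cube at (12, 3.5) is present — its section is the full 23×10.5 rectangle (area 241.50 mm²); the sphere at (13, -0.5): section is a regular 24-gon, circumradius = √(r²−h²) = √(4.5²−0.2²) = 4.496 (area = (24/2)·4.496²·sin(360°/24) = 62.77 mm²); Merging all regions: the regions partially overlap — summed areas 324.27 mm² minus the doubly-counted overlap 1.06 mm² gives 323.21 mm² — area = 323.21 mm². So its area = 323.21 mm². Layer 40 (z = 12): the cone does not reach this height (z outside [0, 8]); the 23×10.5 cube at (12, 3.5) contributes its full rectangle (area 241.50 mm²); the sphere at (13, -0.5): section is a regular 24-gon, circumradius = √(r²−h²) = √(4.5²−4²) = 2.062 (area = (24/2)·2.062²·sin(360°/24) = 13.20 mm²); Taking the union: the 2 present regions are separate (no shared area or edge), so areas and boundary lengths simply add and each stays a separate island — area = 254.70 mm². So its area = 254.70 mm². Layer 26 is larger (323.21 vs 254.70 mm²).

layer 26 (z = 7.8 mm)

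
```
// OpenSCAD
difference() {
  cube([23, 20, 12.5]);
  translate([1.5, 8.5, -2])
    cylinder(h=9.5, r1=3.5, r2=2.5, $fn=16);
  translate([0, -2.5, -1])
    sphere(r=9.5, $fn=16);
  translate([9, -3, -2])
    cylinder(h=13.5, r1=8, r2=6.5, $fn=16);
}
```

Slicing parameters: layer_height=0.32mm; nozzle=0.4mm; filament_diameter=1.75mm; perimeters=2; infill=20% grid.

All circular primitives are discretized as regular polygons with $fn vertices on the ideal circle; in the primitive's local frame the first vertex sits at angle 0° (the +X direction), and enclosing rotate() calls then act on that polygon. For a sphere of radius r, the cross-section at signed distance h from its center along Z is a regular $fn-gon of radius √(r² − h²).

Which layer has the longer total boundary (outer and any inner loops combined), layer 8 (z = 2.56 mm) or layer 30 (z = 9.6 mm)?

Layer 8 (z = 2.56): the 23×20 cube contributes its full rectangle (perimeter 86.00 mm); the cone at (1.5, 8.5): at t=0.480 of its height the radius interpolates to r₁+(r₂−r₁)t = 3.020, giving a regular 16-gon of that circumradius (perimeter = 2·16·3.020·sin(180°/16) = 18.85 mm); the r=9.5 sphere at (0, -2.5) slices to a regular 16-gon of circumradius 8.808 (√(r²−h²) with h=3.56 from center) (perimeter = 2·16·8.808·sin(180°/16) = 54.99 mm); the cone at (9, -3) (r1=8→r2=6.5) has section circumradius 7.493 here — a regular 16-gon (perimeter = 2·16·7.493·sin(180°/16) = 46.78 mm); Subtracting the remaining from the first: starting from the 23×20 cube, the cone at (1.5, 8.5) partially overlaps it — only the 22.52 mm² overlap (of its 27.92 mm²) is removed, clipping the outline; the r=9.5 sphere at (0, -2.5) partially overlaps it — only the 36.86 mm² overlap (of its 237.50 mm²) is removed, clipping the outline; the cone at (9, -3) partially overlaps it — only the 28.64 mm² overlap (of its 171.90 mm²) is removed, clipping the outline — boundary = 84.35 mm. So its perimeter = 84.35 mm. Layer 30 (z = 9.6): the cube (footprint 23×20) is included at this height (perimeter 86.00 mm); the cone at (1.5, 8.5) is absent (z outside [-2, 7.5]); the sphere at (0, -2.5) is absent (|z−center|=10.600 > r=9.5); the cone at (9, -3) (r1=8→r2=6.5) has section circumradius 6.711 here — a regular 16-gon (perimeter = 2·16·6.711·sin(180°/16) = 41.90 mm); Subtracting the remaining from the first: starting from the 23×20 cube, the cone at (9, -3) partially overlaps it — only the 30.55 mm² overlap (of its 137.89 mm²) is removed, clipping the outline — boundary = 88.85 mm. So its perimeter = 88.85 mm. Layer 30 is larger (88.85 vs 84.35 mm).

layer 30 (z = 9.6 mm)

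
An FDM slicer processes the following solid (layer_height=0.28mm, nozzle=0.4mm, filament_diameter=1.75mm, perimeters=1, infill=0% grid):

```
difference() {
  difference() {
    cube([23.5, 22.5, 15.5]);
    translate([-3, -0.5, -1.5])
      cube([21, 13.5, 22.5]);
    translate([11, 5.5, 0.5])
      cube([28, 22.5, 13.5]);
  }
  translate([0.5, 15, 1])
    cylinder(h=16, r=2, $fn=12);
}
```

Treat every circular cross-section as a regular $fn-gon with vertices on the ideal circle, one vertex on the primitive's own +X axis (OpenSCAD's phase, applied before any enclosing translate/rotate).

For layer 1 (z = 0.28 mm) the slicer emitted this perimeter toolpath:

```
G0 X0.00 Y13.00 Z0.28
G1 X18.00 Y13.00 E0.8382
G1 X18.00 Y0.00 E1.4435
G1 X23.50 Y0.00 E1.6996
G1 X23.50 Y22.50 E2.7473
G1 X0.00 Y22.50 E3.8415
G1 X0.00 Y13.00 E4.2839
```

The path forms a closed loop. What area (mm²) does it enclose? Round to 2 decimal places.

Apply the shoelace formula to the sequence of (X, Y) vertices; enclosed area = 294.75 mm².

294.75 mm²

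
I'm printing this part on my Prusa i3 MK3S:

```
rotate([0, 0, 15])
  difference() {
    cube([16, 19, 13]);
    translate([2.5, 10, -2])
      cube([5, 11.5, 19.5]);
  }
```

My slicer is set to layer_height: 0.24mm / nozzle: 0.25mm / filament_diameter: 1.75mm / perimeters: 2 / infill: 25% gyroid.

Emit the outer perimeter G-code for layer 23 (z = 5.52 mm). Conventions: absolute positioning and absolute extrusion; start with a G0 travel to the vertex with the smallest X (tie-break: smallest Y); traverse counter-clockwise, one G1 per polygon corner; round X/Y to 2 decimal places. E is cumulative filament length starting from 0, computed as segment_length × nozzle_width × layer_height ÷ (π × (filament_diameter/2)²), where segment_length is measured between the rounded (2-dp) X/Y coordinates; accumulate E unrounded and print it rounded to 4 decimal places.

At z = 5.52 mm: the cube (footprint 16×19) is included at this height; the cube at (2.5, 10) is present — its section is the full 5×11.5 rectangle; Subtracting the remaining from the first: starting from the 16×19 cube, the 5×11.5 cube at (2.5, 10) partially overlaps it — only the 45.00 mm² overlap (of its 57.50 mm²) is removed, clipping the outline — 1 connected region; (whole slice rotated 15° about Z — lengths, areas and connectivity unchanged). The outline is a single polygon with 8 vertices. Extrusion per mm of travel: 0.25 × 0.24 / (π × 0.875²) = 0.024945. Accumulating E over each segment gives final E = 2.1949.

G0 X-4.92 Y18.35 Z5.52
G1 X0.00 Y0.00 E0.4739
G1 X15.45 Y4.14 E0.8729
G1 X10.54 Y22.49 E1.3468
G1 X2.33 Y20.29 E1.5588
G1 X4.66 Y11.60 E1.7832
G1 X-0.17 Y10.31 E1.9079
G1 X-2.50 Y19.00 E2.1323
G1 X-4.92 Y18.35 E2.1949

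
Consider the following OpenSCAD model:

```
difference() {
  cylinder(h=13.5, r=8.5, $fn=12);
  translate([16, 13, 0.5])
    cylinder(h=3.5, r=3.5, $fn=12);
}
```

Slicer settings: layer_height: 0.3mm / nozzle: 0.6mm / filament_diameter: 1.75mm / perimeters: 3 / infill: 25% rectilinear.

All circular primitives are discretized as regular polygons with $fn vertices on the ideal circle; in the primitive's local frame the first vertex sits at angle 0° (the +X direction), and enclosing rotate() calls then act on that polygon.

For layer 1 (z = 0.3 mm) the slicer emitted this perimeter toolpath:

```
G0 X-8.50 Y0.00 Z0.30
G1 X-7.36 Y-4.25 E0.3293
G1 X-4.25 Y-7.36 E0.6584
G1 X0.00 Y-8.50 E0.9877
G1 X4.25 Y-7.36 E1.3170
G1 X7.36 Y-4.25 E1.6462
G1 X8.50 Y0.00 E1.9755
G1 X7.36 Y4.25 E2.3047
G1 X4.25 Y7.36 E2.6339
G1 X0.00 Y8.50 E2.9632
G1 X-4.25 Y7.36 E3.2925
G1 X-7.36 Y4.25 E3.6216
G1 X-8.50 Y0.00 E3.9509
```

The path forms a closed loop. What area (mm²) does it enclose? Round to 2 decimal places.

Apply the shoelace formula to the sequence of (X, Y) vertices; enclosed area = 216.71 mm².

216.71 mm²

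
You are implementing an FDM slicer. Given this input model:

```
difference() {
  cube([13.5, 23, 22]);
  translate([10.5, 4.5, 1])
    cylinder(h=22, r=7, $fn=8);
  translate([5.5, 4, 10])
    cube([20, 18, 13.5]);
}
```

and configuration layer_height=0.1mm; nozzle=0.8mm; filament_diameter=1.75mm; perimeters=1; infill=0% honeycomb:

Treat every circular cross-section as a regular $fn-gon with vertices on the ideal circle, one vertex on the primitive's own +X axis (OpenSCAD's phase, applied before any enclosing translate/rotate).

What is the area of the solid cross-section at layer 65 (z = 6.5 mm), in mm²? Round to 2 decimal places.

215.91 mm²

At z = 6.5 mm: the cube is present — its section is the full 13.5×23 rectangle (area 310.50 mm²); the r=7 cylinder at (10.5, 4.5) contributes a regular 8-gon of circumradius 7 (area = (8/2)·7.000²·sin(360°/8) = 138.59 mm²); the cube at (5.5, 4) is not intersected at this z (z outside [10, 23.5]); After the difference (first − rest): starting from the 13.5×23 cube (310.50 mm²), the r=7 cylinder at (10.5, 4.5) partially overlaps it — only the 94.59 mm² overlap (of its 138.59 mm²) is removed, clipping the outline — area = 215.91 mm². Overall, the cross-section is a single solid region. Net area = 215.91 mm².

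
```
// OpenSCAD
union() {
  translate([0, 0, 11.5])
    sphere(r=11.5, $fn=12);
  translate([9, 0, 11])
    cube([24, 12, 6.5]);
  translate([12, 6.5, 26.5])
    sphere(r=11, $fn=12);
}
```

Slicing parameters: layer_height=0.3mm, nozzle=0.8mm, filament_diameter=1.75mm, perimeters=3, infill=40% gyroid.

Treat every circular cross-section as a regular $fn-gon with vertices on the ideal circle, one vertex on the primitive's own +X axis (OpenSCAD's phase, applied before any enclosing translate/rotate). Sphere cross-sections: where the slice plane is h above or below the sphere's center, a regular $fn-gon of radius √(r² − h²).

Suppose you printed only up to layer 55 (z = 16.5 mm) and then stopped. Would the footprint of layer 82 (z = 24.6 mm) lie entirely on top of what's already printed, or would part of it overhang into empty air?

Compare the two slices. At z = 16.5: the r=11.5 sphere slices to a regular 12-gon of circumradius 10.356 (√(r²−h²) with h=5 from center) (area = (12/2)·10.356²·sin(360°/12) = 321.75 mm²); the cube at (9, 0) (footprint 24×12) is included at this height (area 288.00 mm²); the r=11 sphere at (12, 6.5) slices to a regular 12-gon of circumradius 4.583 (√(r²−h²) with h=10 from center) (area = (12/2)·4.583²·sin(360°/12) = 63.00 mm²); Combining (union): the regions partially overlap — summed areas 672.75 mm² minus the doubly-counted overlap 62.14 mm² gives 610.61 mm² — area = 610.61 mm². At z = 24.6: the sphere is not intersected at this z (|z−center|=13.100 > r=11.5); the cube at (9, 0) does not reach this height (z outside [11, 17.5]); the r=11 sphere at (12, 6.5) contributes a regular 12-gon of circumradius √(11²−1.9²) = 10.835 (area = (12/2)·10.835²·sin(360°/12) = 352.17 mm²); Combining (union): only the r=11 sphere at (12, 6.5) is present, so the union is just that shape — area = 352.17 mm². Checking containment: at z = 24.6 the cross-section extends beyond the z = 16.5 cross-section by about 119.50 mm².

part overhangs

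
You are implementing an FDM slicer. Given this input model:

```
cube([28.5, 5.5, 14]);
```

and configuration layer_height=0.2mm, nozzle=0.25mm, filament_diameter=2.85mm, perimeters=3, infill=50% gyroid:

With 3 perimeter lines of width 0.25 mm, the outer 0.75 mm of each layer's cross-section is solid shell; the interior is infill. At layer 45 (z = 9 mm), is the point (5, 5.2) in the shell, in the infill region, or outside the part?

At z = 9 mm: the cube is present — its section is the full 28.5×5.5 rectangle. Overall, the cross-section is a single solid region. The nearest boundary edge runs (28.50, 5.50)→(0.00, 5.50); distance from the point to it = 0.30 mm. The point is inside the cross-section, 0.30 mm from the nearest boundary — within the 0.75 mm shell band (3 × 0.25).

shell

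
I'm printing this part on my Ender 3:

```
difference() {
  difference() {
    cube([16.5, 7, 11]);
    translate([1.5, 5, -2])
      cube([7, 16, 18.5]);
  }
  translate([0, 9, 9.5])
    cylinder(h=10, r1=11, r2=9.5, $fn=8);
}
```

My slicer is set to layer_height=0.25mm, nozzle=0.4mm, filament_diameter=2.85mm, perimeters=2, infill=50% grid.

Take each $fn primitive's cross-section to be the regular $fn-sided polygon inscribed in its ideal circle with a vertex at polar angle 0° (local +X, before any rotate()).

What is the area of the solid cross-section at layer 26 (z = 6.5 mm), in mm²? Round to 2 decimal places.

At z = 6.5 mm: the 16.5×7 cube contributes its full rectangle (area 115.50 mm²); the cube at (1.5, 5) (footprint 7×16) is included at this height (area 112.00 mm²); Subtracting the remaining from the first: starting from the 16.5×7 cube (115.50 mm²), the 7×16 cube at (1.5, 5) partially overlaps it — only the 14.00 mm² overlap (of its 112.00 mm²) is removed, clipping the outline — area = 101.50 mm²; the cone at (0, 9) does not reach this height (z outside [9.5, 19.5]); Taking the first minus the rest: none of the subtracted shapes is present at this height, so the result so far is unchanged — area = 101.50 mm². Overall, the cross-section is a single solid region. Net area = 101.50 mm².

101.50 mm²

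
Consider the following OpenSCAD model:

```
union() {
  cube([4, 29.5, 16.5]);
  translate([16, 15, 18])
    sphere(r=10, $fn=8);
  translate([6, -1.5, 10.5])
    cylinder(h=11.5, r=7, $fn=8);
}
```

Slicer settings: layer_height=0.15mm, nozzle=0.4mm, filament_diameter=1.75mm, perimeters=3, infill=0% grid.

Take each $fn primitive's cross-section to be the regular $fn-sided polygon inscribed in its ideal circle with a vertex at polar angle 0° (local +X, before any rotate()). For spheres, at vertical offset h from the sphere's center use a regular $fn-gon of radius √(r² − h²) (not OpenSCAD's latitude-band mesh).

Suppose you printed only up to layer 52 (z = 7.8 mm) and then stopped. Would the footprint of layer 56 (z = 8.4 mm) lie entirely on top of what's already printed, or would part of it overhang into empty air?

Compare the two slices. At z = 7.8: the 4×29.5 cube contributes its full rectangle (area 118.00 mm²); the sphere at (16, 15) is absent (|z−center|=10.200 > r=10); the cylinder at (6, -1.5) is not intersected at this z (z outside [10.5, 22]); Taking the union: only the 4×29.5 cube is present, so the union is just that shape — area = 118.00 mm². At z = 8.4: the 4×29.5 cube contributes its full rectangle (area 118.00 mm²); the sphere at (16, 15): section is a regular 8-gon, circumradius = √(r²−h²) = √(10²−9.6²) = 2.800 (area = (8/2)·2.800²·sin(360°/8) = 22.17 mm²); the cylinder at (6, -1.5) is absent (z outside [10.5, 22]); Combining (union): the 2 present regions are separate (no shared area or edge), so areas and boundary lengths simply add and each stays a separate island — area = 140.17 mm². Checking containment: at z = 8.4 the cross-section extends beyond the z = 7.8 cross-section by about 22.17 mm².

part overhangs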